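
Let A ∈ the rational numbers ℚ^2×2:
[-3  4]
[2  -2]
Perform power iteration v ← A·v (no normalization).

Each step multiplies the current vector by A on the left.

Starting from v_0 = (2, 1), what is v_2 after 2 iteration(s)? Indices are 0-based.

v_0 = (2, 1).
v_1 = A·v_0 = (-2, 2).
v_2 = A·v_1 = (14, -8).

v_2 = (14, -8)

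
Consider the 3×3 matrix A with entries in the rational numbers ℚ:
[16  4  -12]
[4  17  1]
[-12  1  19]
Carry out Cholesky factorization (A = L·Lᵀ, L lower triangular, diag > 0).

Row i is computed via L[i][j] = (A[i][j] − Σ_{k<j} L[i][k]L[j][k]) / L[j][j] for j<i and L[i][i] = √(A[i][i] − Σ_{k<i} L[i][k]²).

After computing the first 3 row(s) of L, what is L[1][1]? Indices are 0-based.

L[1][1] = 4

Step 1: L[0][0] = √(16) = 4.
  L[1][0] = (4) / L[0][0] = 1.
Step 2: L[1][1] = √(16) = 4.
  L[2][0] = (-12) / L[0][0] = -3.
  L[2][1] = (4) / L[1][1] = 1.
Step 3: L[2][2] = √(9) = 3.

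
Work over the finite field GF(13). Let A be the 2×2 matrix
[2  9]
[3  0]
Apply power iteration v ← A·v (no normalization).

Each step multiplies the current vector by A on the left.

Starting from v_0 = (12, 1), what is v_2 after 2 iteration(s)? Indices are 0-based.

v_2 = (0, 8)

v_0 = (12, 1).
v_1 = A·v_0 = (7, 10).
v_2 = A·v_1 = (0, 8).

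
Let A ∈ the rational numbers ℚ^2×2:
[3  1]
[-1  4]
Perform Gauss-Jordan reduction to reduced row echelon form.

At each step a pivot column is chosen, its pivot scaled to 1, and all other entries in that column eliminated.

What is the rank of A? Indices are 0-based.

rank = 2

step 1: normalize row 0 (÷3) = (1, 1/3)
  row 1: subtract -1×row0 = (0, 13/3)
step 2: normalize row 1 (÷13/3) = (0, 1)
  row 0: subtract 1/3×row1 = (1, 0)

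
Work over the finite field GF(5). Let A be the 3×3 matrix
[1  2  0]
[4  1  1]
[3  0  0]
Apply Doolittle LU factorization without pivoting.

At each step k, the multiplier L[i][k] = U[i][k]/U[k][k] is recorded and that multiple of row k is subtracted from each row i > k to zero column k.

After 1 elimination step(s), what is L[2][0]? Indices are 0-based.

k=0: U[0][0]=1
  eliminate (1,0): mult=4, new row 1: (0, 3, 1); set L[1][0]=4
  eliminate (2,0): mult=3, new row 2: (0, 4, 0); set L[2][0]=3

L[2][0] = 3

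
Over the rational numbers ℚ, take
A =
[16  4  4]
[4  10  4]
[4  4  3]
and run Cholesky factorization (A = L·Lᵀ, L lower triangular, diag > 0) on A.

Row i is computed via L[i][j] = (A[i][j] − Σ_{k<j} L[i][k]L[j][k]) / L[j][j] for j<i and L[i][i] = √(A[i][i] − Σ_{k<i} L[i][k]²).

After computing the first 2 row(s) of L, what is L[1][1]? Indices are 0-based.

L[1][1] = 3

Step 1: L[0][0] = √(16) = 4.
  L[1][0] = (4) / L[0][0] = 1.
Step 2: L[1][1] = √(9) = 3.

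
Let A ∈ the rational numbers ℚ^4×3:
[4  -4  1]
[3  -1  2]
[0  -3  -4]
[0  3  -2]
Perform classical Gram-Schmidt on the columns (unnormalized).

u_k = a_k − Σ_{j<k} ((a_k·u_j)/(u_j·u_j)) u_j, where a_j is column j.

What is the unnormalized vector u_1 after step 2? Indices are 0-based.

u_1 = (-24/25, 32/25, -3, 3)

Step 1: u_0 = a_0 = (4, 3, 0, 0).
Step 2: u_1 = a_1 − (-19/25)·u_0 = (-24/25, 32/25, -3, 3).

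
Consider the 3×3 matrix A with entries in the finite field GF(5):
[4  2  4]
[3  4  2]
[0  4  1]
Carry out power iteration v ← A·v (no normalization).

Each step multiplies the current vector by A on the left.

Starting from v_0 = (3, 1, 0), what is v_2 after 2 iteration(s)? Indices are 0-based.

v_2 = (3, 2, 1)

v_0 = (3, 1, 0).
v_1 = A·v_0 = (4, 3, 4).
v_2 = A·v_1 = (3, 2, 1).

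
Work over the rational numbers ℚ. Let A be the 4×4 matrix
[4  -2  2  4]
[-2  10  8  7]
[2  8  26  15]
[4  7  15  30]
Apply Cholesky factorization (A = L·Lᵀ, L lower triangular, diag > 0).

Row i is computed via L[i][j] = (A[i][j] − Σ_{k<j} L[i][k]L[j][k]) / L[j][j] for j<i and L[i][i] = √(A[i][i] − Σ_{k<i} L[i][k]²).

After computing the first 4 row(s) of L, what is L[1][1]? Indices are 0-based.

Step 1: L[0][0] = √(4) = 2.
  L[1][0] = (-2) / L[0][0] = -1.
Step 2: L[1][1] = √(9) = 3.
  L[2][0] = (2) / L[0][0] = 1.
  L[2][1] = (9) / L[1][1] = 3.
Step 3: L[2][2] = √(16) = 4.
  L[3][0] = (4) / L[0][0] = 2.
  L[3][1] = (9) / L[1][1] = 3.
  L[3][2] = (4) / L[2][2] = 1.
Step 4: L[3][3] = √(16) = 4.

L[1][1] = 3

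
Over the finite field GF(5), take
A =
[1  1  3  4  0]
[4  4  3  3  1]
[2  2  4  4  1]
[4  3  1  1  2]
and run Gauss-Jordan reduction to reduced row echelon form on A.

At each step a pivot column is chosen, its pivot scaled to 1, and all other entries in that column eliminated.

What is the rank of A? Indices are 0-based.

rank = 4

step 1: normalize row 0 (÷1) = (1, 1, 3, 4, 0)
  row 1: subtract 4×row0 = (0, 0, 1, 2, 1)
  row 2: subtract 2×row0 = (0, 0, 3, 1, 1)
  row 3: subtract 4×row0 = (0, 4, 4, 0, 2)
step 2: exchange rows 1,3
step 2: normalize row 1 (÷4) = (0, 1, 1, 0, 3)
  row 0: subtract 1×row1 = (1, 0, 2, 4, 2)
step 3: normalize row 2 (÷3) = (0, 0, 1, 2, 2)
  row 0: subtract 2×row2 = (1, 0, 0, 0, 3)
  row 1: subtract 1×row2 = (0, 1, 0, 3, 1)
  row 3: subtract 1×row2 = (0, 0, 0, 0, 4)
skip col 3 (zero from row 3)
step 4: normalize row 3 (÷4) = (0, 0, 0, 0, 1)
  row 0: subtract 3×row3 = (1, 0, 0, 0, 0)
  row 1: subtract 1×row3 = (0, 1, 0, 3, 0)
  row 2: subtract 2×row3 = (0, 0, 1, 2, 0)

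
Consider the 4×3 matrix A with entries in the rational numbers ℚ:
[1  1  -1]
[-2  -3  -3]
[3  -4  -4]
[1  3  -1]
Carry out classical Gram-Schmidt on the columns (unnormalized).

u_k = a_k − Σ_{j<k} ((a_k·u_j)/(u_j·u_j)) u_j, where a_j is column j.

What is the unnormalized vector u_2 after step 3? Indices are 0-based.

Step 1: u_0 = a_0 = (1, -2, 3, 1).
Step 2: u_1 = a_1 − (-2/15)·u_0 = (17/15, -49/15, -18/5, 47/15).
Step 3: u_2 = a_2 − (-8/15)·u_0 − (299/521)·u_1 = (-582/521, -1142/521, -174/521, -1180/521).

u_2 = (-582/521, -1142/521, -174/521, -1180/521)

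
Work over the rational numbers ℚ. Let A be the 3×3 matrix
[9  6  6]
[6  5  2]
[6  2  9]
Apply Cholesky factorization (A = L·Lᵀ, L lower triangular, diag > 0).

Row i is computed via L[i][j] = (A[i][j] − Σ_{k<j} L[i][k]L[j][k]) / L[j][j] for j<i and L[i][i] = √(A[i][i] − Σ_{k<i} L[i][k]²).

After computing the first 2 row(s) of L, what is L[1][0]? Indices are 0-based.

L[1][0] = 2

Step 1: L[0][0] = √(9) = 3.
  L[1][0] = (6) / L[0][0] = 2.
Step 2: L[1][1] = √(1) = 1.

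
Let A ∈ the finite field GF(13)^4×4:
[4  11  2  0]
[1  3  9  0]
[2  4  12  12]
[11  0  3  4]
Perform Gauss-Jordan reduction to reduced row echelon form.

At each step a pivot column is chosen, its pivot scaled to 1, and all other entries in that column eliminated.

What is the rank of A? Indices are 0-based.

rank = 3

[1] R0 /= 4  ⇒  (1, 6, 7, 0)
     R1 -= 1·R0  ⇒  (0, 10, 2, 0)
     R2 -= 2·R0  ⇒  (0, 5, 11, 12)
     R3 -= 11·R0  ⇒  (0, 12, 4, 4)
[2] R1 /= 10  ⇒  (0, 1, 8, 0)
     R0 -= 6·R1  ⇒  (1, 0, 11, 0)
     R2 -= 5·R1  ⇒  (0, 0, 10, 12)
     R3 -= 12·R1  ⇒  (0, 0, 12, 4)
[3] R2 /= 10  ⇒  (0, 0, 1, 9)
     R0 -= 11·R2  ⇒  (1, 0, 0, 5)
     R1 -= 8·R2  ⇒  (0, 1, 0, 6)
     R3 -= 12·R2  ⇒  (0, 0, 0, 0)
column 3 empty below row 3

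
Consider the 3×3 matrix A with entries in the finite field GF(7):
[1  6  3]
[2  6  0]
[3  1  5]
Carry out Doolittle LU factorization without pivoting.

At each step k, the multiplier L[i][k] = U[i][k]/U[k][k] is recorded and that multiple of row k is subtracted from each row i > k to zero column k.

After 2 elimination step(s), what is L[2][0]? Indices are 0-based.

Step 1: pivot at (0,0) is 1.
  row1 ← row1 − (2)·row0  ⇒  L[1][0]=2, U row1=(0, 1, 1)
  row2 ← row2 − (3)·row0  ⇒  L[2][0]=3, U row2=(0, 4, 3)
Step 2: pivot at (1,1) is 1.
  row2 ← row2 − (4)·row1  ⇒  L[2][1]=4, U row2=(0, 0, 6)

L[2][0] = 3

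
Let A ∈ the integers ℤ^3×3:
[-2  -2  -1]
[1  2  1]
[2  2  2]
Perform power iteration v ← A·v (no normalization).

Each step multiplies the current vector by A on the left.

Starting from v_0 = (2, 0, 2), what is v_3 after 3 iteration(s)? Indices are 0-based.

v_0 = (2, 0, 2).
v_1 = A·v_0 = (-6, 4, 8).
v_2 = A·v_1 = (-4, 10, 12).
v_3 = A·v_2 = (-24, 28, 36).

v_3 = (-24, 28, 36)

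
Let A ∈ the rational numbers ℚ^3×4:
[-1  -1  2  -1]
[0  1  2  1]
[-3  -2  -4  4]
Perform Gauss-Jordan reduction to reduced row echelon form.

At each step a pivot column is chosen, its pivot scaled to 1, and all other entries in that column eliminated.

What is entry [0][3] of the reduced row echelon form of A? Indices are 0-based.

M[0][3] = -2

pivot(0,0)=-1: scale R0 → (1, 1, -2, 1)
  clear (2,0): R2 −= (-3)R0 → (0, 1, -10, 7)
pivot(1,1)=1: scale R1 → (0, 1, 2, 1)
  clear (0,1): R0 −= (1)R1 → (1, 0, -4, 0)
  clear (2,1): R2 −= (1)R1 → (0, 0, -12, 6)
pivot(2,2)=-12: scale R2 → (0, 0, 1, -1/2)
  clear (0,2): R0 −= (-4)R2 → (1, 0, 0, -2)
  clear (1,2): R1 −= (2)R2 → (0, 1, 0, 2)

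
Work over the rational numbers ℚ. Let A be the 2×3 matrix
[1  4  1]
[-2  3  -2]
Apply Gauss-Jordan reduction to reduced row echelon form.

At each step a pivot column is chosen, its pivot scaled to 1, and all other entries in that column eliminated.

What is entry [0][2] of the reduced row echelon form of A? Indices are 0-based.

M[0][2] = 1

step 1: normalize row 0 (÷1) = (1, 4, 1)
  row 1: subtract -2×row0 = (0, 11, 0)
step 2: normalize row 1 (÷11) = (0, 1, 0)
  row 0: subtract 4×row1 = (1, 0, 1)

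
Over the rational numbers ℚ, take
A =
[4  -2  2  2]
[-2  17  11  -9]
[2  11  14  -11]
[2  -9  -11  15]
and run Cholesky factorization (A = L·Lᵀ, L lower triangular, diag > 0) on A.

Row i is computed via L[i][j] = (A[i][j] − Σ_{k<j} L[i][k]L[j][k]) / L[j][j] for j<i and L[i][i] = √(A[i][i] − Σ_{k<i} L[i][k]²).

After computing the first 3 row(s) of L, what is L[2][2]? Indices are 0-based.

Step 1: L[0][0] = √(4) = 2.
  L[1][0] = (-2) / L[0][0] = -1.
Step 2: L[1][1] = √(16) = 4.
  L[2][0] = (2) / L[0][0] = 1.
  L[2][1] = (12) / L[1][1] = 3.
Step 3: L[2][2] = √(4) = 2.

L[2][2] = 2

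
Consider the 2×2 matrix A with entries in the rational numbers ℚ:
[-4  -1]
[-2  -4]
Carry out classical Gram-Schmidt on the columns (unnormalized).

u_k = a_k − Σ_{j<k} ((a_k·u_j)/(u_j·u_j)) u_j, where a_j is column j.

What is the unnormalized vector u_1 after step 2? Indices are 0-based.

Step 1: u_0 = a_0 = (-4, -2).
Step 2: u_1 = a_1 − (3/5)·u_0 = (7/5, -14/5).

u_1 = (7/5, -14/5)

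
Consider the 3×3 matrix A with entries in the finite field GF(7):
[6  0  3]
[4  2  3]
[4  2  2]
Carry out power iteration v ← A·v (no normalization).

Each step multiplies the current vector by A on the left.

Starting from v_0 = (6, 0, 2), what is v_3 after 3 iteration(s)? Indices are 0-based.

v_3 = (5, 6, 2)

v_0 = (6, 0, 2).
v_1 = A·v_0 = (0, 2, 0).
v_2 = A·v_1 = (0, 4, 4).
v_3 = A·v_2 = (5, 6, 2).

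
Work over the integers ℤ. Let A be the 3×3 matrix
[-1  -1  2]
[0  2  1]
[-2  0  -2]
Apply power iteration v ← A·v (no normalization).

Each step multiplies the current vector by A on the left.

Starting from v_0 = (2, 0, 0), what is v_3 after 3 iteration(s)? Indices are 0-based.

v_0 = (2, 0, 0).
v_1 = A·v_0 = (-2, 0, -4).
v_2 = A·v_1 = (-6, -4, 12).
v_3 = A·v_2 = (34, 4, -12).

v_3 = (34, 4, -12)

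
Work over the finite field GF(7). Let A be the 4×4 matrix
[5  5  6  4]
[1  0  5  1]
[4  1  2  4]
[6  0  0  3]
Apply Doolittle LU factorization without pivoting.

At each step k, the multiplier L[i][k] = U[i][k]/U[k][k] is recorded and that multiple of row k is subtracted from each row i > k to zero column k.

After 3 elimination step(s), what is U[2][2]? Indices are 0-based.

U[2][2] = 4

k=0: U[0][0]=5
  eliminate (1,0): mult=3, new row 1: (0, 6, 1, 3); set L[1][0]=3
  eliminate (2,0): mult=5, new row 2: (0, 4, 0, 5); set L[2][0]=5
  eliminate (3,0): mult=4, new row 3: (0, 1, 4, 1); set L[3][0]=4
k=1: U[1][1]=6
  eliminate (2,1): mult=3, new row 2: (0, 0, 4, 3); set L[2][1]=3
  eliminate (3,1): mult=6, new row 3: (0, 0, 5, 4); set L[3][1]=6
k=2: U[2][2]=4
  eliminate (3,2): mult=3, new row 3: (0, 0, 0, 2); set L[3][2]=3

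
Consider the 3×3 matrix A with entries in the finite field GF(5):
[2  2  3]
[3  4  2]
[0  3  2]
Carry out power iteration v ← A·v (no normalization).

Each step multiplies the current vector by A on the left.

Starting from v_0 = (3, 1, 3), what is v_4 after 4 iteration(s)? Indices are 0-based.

v_0 = (3, 1, 3).
v_1 = A·v_0 = (2, 4, 4).
v_2 = A·v_1 = (4, 0, 0).
v_3 = A·v_2 = (3, 2, 0).
v_4 = A·v_3 = (0, 2, 1).

v_4 = (0, 2, 1)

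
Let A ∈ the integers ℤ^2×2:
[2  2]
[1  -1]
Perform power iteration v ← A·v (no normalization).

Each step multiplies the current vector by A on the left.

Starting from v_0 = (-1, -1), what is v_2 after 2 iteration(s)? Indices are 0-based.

v_2 = (-8, -4)

v_0 = (-1, -1).
v_1 = A·v_0 = (-4, 0).
v_2 = A·v_1 = (-8, -4).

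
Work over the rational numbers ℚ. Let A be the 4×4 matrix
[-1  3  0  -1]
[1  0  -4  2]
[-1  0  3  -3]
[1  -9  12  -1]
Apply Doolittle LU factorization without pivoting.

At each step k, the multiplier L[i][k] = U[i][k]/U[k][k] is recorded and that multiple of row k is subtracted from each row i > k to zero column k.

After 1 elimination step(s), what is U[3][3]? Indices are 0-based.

k=0: U[0][0]=-1
  eliminate (1,0): mult=-1, new row 1: (0, 3, -4, 1); set L[1][0]=-1
  eliminate (2,0): mult=1, new row 2: (0, -3, 3, -2); set L[2][0]=1
  eliminate (3,0): mult=-1, new row 3: (0, -6, 12, -2); set L[3][0]=-1

U[3][3] = -2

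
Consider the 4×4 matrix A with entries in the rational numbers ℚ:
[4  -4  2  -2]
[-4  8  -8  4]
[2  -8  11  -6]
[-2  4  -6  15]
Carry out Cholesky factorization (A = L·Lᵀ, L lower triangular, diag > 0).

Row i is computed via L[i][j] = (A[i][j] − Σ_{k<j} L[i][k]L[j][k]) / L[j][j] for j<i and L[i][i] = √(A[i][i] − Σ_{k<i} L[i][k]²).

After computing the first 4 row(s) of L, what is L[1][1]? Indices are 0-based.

Step 1: L[0][0] = √(4) = 2.
  L[1][0] = (-4) / L[0][0] = -2.
Step 2: L[1][1] = √(4) = 2.
  L[2][0] = (2) / L[0][0] = 1.
  L[2][1] = (-6) / L[1][1] = -3.
Step 3: L[2][2] = √(1) = 1.
  L[3][0] = (-2) / L[0][0] = -1.
  L[3][1] = (2) / L[1][1] = 1.
  L[3][2] = (-2) / L[2][2] = -2.
Step 4: L[3][3] = √(9) = 3.

L[1][1] = 2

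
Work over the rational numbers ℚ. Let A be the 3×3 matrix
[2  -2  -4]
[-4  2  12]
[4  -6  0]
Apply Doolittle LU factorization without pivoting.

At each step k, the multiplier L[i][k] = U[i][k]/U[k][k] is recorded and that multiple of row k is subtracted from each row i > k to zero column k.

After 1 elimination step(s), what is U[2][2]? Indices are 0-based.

U[2][2] = 8

Step 1: pivot at (0,0) is 2.
  row1 ← row1 − (-2)·row0  ⇒  L[1][0]=-2, U row1=(0, -2, 4)
  row2 ← row2 − (2)·row0  ⇒  L[2][0]=2, U row2=(0, -2, 8)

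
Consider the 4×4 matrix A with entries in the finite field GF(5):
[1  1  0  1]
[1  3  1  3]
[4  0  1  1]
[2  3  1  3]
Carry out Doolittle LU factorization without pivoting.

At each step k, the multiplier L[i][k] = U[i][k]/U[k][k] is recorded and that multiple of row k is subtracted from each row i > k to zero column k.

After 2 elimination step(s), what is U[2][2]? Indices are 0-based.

U[2][2] = 3

[col 0] pivot 1
  R1 -= 1*R0 → (0, 2, 1, 2)  (L[1][0] := 1)
  R2 -= 4*R0 → (0, 1, 1, 2)  (L[2][0] := 4)
  R3 -= 2*R0 → (0, 1, 1, 1)  (L[3][0] := 2)
[col 1] pivot 2
  R2 -= 3*R1 → (0, 0, 3, 1)  (L[2][1] := 3)
  R3 -= 3*R1 → (0, 0, 3, 0)  (L[3][1] := 3)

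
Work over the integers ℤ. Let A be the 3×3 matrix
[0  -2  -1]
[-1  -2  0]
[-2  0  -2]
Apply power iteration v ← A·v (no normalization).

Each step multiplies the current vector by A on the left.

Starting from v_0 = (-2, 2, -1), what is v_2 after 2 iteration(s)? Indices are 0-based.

v_0 = (-2, 2, -1).
v_1 = A·v_0 = (-3, -2, 6).
v_2 = A·v_1 = (-2, 7, -6).

v_2 = (-2, 7, -6)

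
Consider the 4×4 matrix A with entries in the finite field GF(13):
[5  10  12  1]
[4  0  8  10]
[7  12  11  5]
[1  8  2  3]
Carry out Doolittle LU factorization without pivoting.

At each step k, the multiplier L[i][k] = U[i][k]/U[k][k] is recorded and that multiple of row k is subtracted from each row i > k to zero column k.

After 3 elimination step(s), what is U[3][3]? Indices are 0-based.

k=0: U[0][0]=5
  eliminate (1,0): mult=6, new row 1: (0, 5, 1, 4); set L[1][0]=6
  eliminate (2,0): mult=4, new row 2: (0, 11, 2, 1); set L[2][0]=4
  eliminate (3,0): mult=8, new row 3: (0, 6, 10, 8); set L[3][0]=8
k=1: U[1][1]=5
  eliminate (2,1): mult=10, new row 2: (0, 0, 5, 0); set L[2][1]=10
  eliminate (3,1): mult=9, new row 3: (0, 0, 1, 11); set L[3][1]=9
k=2: U[2][2]=5
  eliminate (3,2): mult=8, new row 3: (0, 0, 0, 11); set L[3][2]=8

U[3][3] = 11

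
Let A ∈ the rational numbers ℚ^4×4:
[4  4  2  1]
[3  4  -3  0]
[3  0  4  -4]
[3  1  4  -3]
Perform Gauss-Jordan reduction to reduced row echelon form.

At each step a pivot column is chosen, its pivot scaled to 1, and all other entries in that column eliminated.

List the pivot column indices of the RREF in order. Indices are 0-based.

pivot columns: 0, 1, 2, 3

step 1: normalize row 0 (÷4) = (1, 1, 1/2, 1/4)
  row 1: subtract 3×row0 = (0, 1, -9/2, -3/4)
  row 2: subtract 3×row0 = (0, -3, 5/2, -19/4)
  row 3: subtract 3×row0 = (0, -2, 5/2, -15/4)
step 2: normalize row 1 (÷1) = (0, 1, -9/2, -3/4)
  row 0: subtract 1×row1 = (1, 0, 5, 1)
  row 2: subtract -3×row1 = (0, 0, -11, -7)
  row 3: subtract -2×row1 = (0, 0, -13/2, -21/4)
step 3: normalize row 2 (÷-11) = (0, 0, 1, 7/11)
  row 0: subtract 5×row2 = (1, 0, 0, -24/11)
  row 1: subtract -9/2×row2 = (0, 1, 0, 93/44)
  row 3: subtract -13/2×row2 = (0, 0, 0, -49/44)
step 4: normalize row 3 (÷-49/44) = (0, 0, 0, 1)
  row 0: subtract -24/11×row3 = (1, 0, 0, 0)
  row 1: subtract 93/44×row3 = (0, 1, 0, 0)
  row 2: subtract 7/11×row3 = (0, 0, 1, 0)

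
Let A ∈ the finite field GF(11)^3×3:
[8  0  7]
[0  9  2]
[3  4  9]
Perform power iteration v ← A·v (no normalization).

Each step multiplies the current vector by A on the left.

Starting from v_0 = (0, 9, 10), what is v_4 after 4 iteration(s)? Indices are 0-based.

v_0 = (0, 9, 10).
v_1 = A·v_0 = (4, 2, 5).
v_2 = A·v_1 = (1, 6, 10).
v_3 = A·v_2 = (1, 8, 7).
v_4 = A·v_3 = (2, 9, 10).

v_4 = (2, 9, 10)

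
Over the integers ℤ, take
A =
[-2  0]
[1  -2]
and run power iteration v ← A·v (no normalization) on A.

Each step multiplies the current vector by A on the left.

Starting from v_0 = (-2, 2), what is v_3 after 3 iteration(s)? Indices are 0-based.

v_3 = (16, -40)

v_0 = (-2, 2).
v_1 = A·v_0 = (4, -6).
v_2 = A·v_1 = (-8, 16).
v_3 = A·v_2 = (16, -40).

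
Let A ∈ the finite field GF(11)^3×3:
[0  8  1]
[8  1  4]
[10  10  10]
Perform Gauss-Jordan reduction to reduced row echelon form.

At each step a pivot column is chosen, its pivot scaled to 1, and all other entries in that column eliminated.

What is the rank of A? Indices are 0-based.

pivot(0,0): swap R0↔R1
pivot(0,0)=8: scale R0 → (1, 7, 6)
  clear (2,0): R2 −= (10)R0 → (0, 6, 5)
pivot(1,1)=8: scale R1 → (0, 1, 7)
  clear (0,1): R0 −= (7)R1 → (1, 0, 1)
  clear (2,1): R2 −= (6)R1 → (0, 0, 7)
pivot(2,2)=7: scale R2 → (0, 0, 1)
  clear (0,2): R0 −= (1)R2 → (1, 0, 0)
  clear (1,2): R1 −= (7)R2 → (0, 1, 0)

rank = 3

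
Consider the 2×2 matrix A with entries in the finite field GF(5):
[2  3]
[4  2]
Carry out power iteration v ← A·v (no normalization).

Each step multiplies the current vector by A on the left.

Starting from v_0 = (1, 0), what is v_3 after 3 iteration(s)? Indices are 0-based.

v_3 = (0, 1)

v_0 = (1, 0).
v_1 = A·v_0 = (2, 4).
v_2 = A·v_1 = (1, 1).
v_3 = A·v_2 = (0, 1).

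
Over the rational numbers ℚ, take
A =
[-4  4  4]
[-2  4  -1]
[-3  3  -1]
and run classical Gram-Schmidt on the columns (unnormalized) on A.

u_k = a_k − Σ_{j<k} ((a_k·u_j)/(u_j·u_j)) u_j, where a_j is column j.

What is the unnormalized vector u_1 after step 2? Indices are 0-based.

Step 1: u_0 = a_0 = (-4, -2, -3).
Step 2: u_1 = a_1 − (-33/29)·u_0 = (-16/29, 50/29, -12/29).

u_1 = (-16/29, 50/29, -12/29)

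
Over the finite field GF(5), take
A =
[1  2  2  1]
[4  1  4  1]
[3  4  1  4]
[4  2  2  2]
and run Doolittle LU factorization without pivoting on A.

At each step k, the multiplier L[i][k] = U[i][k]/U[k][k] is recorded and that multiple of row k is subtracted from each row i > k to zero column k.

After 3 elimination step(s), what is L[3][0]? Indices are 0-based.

L[3][0] = 4

k=0: U[0][0]=1
  eliminate (1,0): mult=4, new row 1: (0, 3, 1, 2); set L[1][0]=4
  eliminate (2,0): mult=3, new row 2: (0, 3, 0, 1); set L[2][0]=3
  eliminate (3,0): mult=4, new row 3: (0, 4, 4, 3); set L[3][0]=4
k=1: U[1][1]=3
  eliminate (2,1): mult=1, new row 2: (0, 0, 4, 4); set L[2][1]=1
  eliminate (3,1): mult=3, new row 3: (0, 0, 1, 2); set L[3][1]=3
k=2: U[2][2]=4
  eliminate (3,2): mult=4, new row 3: (0, 0, 0, 1); set L[3][2]=4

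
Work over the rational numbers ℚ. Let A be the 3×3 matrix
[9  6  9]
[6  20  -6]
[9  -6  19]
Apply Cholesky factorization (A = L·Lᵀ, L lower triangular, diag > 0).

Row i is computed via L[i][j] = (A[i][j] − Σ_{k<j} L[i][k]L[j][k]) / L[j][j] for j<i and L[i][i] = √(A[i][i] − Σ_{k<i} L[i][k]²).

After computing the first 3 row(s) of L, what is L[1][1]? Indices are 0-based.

L[1][1] = 4

Step 1: L[0][0] = √(9) = 3.
  L[1][0] = (6) / L[0][0] = 2.
Step 2: L[1][1] = √(16) = 4.
  L[2][0] = (9) / L[0][0] = 3.
  L[2][1] = (-12) / L[1][1] = -3.
Step 3: L[2][2] = √(1) = 1.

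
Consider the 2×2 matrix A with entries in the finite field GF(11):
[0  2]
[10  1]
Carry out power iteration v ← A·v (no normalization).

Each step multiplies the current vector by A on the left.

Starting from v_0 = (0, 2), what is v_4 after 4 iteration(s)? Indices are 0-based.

v_4 = (10, 9)

v_0 = (0, 2).
v_1 = A·v_0 = (4, 2).
v_2 = A·v_1 = (4, 9).
v_3 = A·v_2 = (7, 5).
v_4 = A·v_3 = (10, 9).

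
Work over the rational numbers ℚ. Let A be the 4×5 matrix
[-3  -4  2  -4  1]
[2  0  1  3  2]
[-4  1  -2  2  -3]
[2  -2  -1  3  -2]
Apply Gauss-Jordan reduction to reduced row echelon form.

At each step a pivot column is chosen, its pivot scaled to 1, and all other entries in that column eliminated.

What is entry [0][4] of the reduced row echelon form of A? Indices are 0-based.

[1] R0 /= -3  ⇒  (1, 4/3, -2/3, 4/3, -1/3)
     R1 -= 2·R0  ⇒  (0, -8/3, 7/3, 1/3, 8/3)
     R2 -= -4·R0  ⇒  (0, 19/3, -14/3, 22/3, -13/3)
     R3 -= 2·R0  ⇒  (0, -14/3, 1/3, 1/3, -4/3)
[2] R1 /= -8/3  ⇒  (0, 1, -7/8, -1/8, -1)
     R0 -= 4/3·R1  ⇒  (1, 0, 1/2, 3/2, 1)
     R2 -= 19/3·R1  ⇒  (0, 0, 7/8, 65/8, 2)
     R3 -= -14/3·R1  ⇒  (0, 0, -15/4, -1/4, -6)
[3] R2 /= 7/8  ⇒  (0, 0, 1, 65/7, 16/7)
     R0 -= 1/2·R2  ⇒  (1, 0, 0, -22/7, -1/7)
     R1 -= -7/8·R2  ⇒  (0, 1, 0, 8, 1)
     R3 -= -15/4·R2  ⇒  (0, 0, 0, 242/7, 18/7)
[4] R3 /= 242/7  ⇒  (0, 0, 0, 1, 9/121)
     R0 -= -22/7·R3  ⇒  (1, 0, 0, 0, 1/11)
     R1 -= 8·R3  ⇒  (0, 1, 0, 0, 49/121)
     R2 -= 65/7·R3  ⇒  (0, 0, 1, 0, 193/121)

M[0][4] = 1/11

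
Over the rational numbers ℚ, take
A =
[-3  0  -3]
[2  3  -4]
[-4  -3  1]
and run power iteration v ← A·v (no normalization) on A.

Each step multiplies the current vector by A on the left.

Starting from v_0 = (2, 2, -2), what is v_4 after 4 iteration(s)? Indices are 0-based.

v_4 = (1650, 4786, -3070)

v_0 = (2, 2, -2).
v_1 = A·v_0 = (0, 18, -16).
v_2 = A·v_1 = (48, 118, -70).
v_3 = A·v_2 = (66, 730, -616).
v_4 = A·v_3 = (1650, 4786, -3070).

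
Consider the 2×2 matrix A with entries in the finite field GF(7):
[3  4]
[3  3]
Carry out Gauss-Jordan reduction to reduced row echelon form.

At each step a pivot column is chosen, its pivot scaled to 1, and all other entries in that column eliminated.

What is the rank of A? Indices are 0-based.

rank = 2

pivot(0,0)=3: scale R0 → (1, 6)
  clear (1,0): R1 −= (3)R0 → (0, 6)
pivot(1,1)=6: scale R1 → (0, 1)
  clear (0,1): R0 −= (6)R1 → (1, 0)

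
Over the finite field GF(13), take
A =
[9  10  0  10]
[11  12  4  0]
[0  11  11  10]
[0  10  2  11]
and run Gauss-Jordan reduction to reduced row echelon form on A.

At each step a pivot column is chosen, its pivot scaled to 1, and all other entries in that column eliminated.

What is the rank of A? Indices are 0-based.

rank = 4

[1] R0 /= 9  ⇒  (1, 4, 0, 4)
     R1 -= 11·R0  ⇒  (0, 7, 4, 8)
[2] R1 /= 7  ⇒  (0, 1, 8, 3)
     R0 -= 4·R1  ⇒  (1, 0, 7, 5)
     R2 -= 11·R1  ⇒  (0, 0, 1, 3)
     R3 -= 10·R1  ⇒  (0, 0, 0, 7)
[3] R2 /= 1  ⇒  (0, 0, 1, 3)
     R0 -= 7·R2  ⇒  (1, 0, 0, 10)
     R1 -= 8·R2  ⇒  (0, 1, 0, 5)
[4] R3 /= 7  ⇒  (0, 0, 0, 1)
     R0 -= 10·R3  ⇒  (1, 0, 0, 0)
     R1 -= 5·R3  ⇒  (0, 1, 0, 0)
     R2 -= 3·R3  ⇒  (0, 0, 1, 0)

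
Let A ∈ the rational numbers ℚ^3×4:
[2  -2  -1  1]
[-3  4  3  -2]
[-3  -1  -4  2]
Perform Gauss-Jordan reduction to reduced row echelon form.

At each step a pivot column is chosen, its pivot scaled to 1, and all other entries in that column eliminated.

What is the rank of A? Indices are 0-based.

rank = 3

[1] R0 /= 2  ⇒  (1, -1, -1/2, 1/2)
     R1 -= -3·R0  ⇒  (0, 1, 3/2, -1/2)
     R2 -= -3·R0  ⇒  (0, -4, -11/2, 7/2)
[2] R1 /= 1  ⇒  (0, 1, 3/2, -1/2)
     R0 -= -1·R1  ⇒  (1, 0, 1, 0)
     R2 -= -4·R1  ⇒  (0, 0, 1/2, 3/2)
[3] R2 /= 1/2  ⇒  (0, 0, 1, 3)
     R0 -= 1·R2  ⇒  (1, 0, 0, -3)
     R1 -= 3/2·R2  ⇒  (0, 1, 0, -5)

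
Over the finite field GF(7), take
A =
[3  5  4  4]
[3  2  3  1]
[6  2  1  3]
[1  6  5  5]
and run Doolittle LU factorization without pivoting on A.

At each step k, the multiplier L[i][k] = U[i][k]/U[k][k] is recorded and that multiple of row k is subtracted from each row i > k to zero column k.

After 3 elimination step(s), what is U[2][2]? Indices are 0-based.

[col 0] pivot 3
  R1 -= 1*R0 → (0, 4, 6, 4)  (L[1][0] := 1)
  R2 -= 2*R0 → (0, 6, 0, 2)  (L[2][0] := 2)
  R3 -= 5*R0 → (0, 2, 6, 6)  (L[3][0] := 5)
[col 1] pivot 4
  R2 -= 5*R1 → (0, 0, 5, 3)  (L[2][1] := 5)
  R3 -= 4*R1 → (0, 0, 3, 4)  (L[3][1] := 4)
[col 2] pivot 5
  R3 -= 2*R2 → (0, 0, 0, 5)  (L[3][2] := 2)

U[2][2] = 5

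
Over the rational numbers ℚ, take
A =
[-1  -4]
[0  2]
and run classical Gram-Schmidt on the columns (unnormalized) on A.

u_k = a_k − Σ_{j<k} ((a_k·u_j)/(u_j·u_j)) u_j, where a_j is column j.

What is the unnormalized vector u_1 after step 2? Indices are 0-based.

u_1 = (0, 2)

Step 1: u_0 = a_0 = (-1, 0).
Step 2: u_1 = a_1 − (4)·u_0 = (0, 2).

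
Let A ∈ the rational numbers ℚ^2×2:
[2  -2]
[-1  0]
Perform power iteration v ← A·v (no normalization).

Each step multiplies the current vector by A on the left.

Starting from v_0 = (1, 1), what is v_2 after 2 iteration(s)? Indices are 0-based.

v_2 = (2, 0)

v_0 = (1, 1).
v_1 = A·v_0 = (0, -1).
v_2 = A·v_1 = (2, 0).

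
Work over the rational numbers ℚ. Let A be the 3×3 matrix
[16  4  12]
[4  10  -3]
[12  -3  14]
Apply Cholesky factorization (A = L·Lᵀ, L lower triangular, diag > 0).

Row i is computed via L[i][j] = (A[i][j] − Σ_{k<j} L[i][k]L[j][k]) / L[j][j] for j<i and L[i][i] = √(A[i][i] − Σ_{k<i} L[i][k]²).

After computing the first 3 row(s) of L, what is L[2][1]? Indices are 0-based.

Step 1: L[0][0] = √(16) = 4.
  L[1][0] = (4) / L[0][0] = 1.
Step 2: L[1][1] = √(9) = 3.
  L[2][0] = (12) / L[0][0] = 3.
  L[2][1] = (-6) / L[1][1] = -2.
Step 3: L[2][2] = √(1) = 1.

L[2][1] = -2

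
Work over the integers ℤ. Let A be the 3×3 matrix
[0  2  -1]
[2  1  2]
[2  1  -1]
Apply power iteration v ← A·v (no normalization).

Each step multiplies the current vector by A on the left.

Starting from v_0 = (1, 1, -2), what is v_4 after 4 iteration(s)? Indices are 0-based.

v_4 = (13, 73, 70)

v_0 = (1, 1, -2).
v_1 = A·v_0 = (4, -1, 5).
v_2 = A·v_1 = (-7, 17, 2).
v_3 = A·v_2 = (32, 7, 1).
v_4 = A·v_3 = (13, 73, 70).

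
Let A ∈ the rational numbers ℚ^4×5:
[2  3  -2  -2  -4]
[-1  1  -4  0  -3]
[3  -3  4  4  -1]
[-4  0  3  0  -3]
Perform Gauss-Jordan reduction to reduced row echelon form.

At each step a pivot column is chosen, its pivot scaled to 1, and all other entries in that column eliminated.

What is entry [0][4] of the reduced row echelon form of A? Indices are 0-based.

[1] R0 /= 2  ⇒  (1, 3/2, -1, -1, -2)
     R1 -= -1·R0  ⇒  (0, 5/2, -5, -1, -5)
     R2 -= 3·R0  ⇒  (0, -15/2, 7, 7, 5)
     R3 -= -4·R0  ⇒  (0, 6, -1, -4, -11)
[2] R1 /= 5/2  ⇒  (0, 1, -2, -2/5, -2)
     R0 -= 3/2·R1  ⇒  (1, 0, 2, -2/5, 1)
     R2 -= -15/2·R1  ⇒  (0, 0, -8, 4, -10)
     R3 -= 6·R1  ⇒  (0, 0, 11, -8/5, 1)
[3] R2 /= -8  ⇒  (0, 0, 1, -1/2, 5/4)
     R0 -= 2·R2  ⇒  (1, 0, 0, 3/5, -3/2)
     R1 -= -2·R2  ⇒  (0, 1, 0, -7/5, 1/2)
     R3 -= 11·R2  ⇒  (0, 0, 0, 39/10, -51/4)
[4] R3 /= 39/10  ⇒  (0, 0, 0, 1, -85/26)
     R0 -= 3/5·R3  ⇒  (1, 0, 0, 0, 6/13)
     R1 -= -7/5·R3  ⇒  (0, 1, 0, 0, -53/13)
     R2 -= -1/2·R3  ⇒  (0, 0, 1, 0, -5/13)

M[0][4] = 6/13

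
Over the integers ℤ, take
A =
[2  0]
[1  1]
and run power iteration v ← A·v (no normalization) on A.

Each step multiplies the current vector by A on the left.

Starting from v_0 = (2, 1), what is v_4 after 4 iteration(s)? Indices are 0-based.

v_0 = (2, 1).
v_1 = A·v_0 = (4, 3).
v_2 = A·v_1 = (8, 7).
v_3 = A·v_2 = (16, 15).
v_4 = A·v_3 = (32, 31).

v_4 = (32, 31)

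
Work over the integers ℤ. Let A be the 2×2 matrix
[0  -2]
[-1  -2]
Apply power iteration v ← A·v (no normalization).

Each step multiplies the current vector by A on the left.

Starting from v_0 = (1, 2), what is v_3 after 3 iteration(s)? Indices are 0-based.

v_0 = (1, 2).
v_1 = A·v_0 = (-4, -5).
v_2 = A·v_1 = (10, 14).
v_3 = A·v_2 = (-28, -38).

v_3 = (-28, -38)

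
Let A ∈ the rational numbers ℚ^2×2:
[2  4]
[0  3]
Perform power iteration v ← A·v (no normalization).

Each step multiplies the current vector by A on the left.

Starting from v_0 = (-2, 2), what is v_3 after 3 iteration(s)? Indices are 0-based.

v_3 = (136, 54)

v_0 = (-2, 2).
v_1 = A·v_0 = (4, 6).
v_2 = A·v_1 = (32, 18).
v_3 = A·v_2 = (136, 54).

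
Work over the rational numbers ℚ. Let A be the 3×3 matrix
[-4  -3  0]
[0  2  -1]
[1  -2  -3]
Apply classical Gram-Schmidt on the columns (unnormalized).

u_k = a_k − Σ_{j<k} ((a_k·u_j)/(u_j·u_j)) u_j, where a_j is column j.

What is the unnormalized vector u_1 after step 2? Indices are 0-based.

u_1 = (-11/17, 2, -44/17)

Step 1: u_0 = a_0 = (-4, 0, 1).
Step 2: u_1 = a_1 − (10/17)·u_0 = (-11/17, 2, -44/17).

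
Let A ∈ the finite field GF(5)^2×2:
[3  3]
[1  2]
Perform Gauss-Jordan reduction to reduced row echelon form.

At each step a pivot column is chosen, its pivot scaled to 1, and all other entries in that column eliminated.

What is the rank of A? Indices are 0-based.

rank = 2

step 1: normalize row 0 (÷3) = (1, 1)
  row 1: subtract 1×row0 = (0, 1)
step 2: normalize row 1 (÷1) = (0, 1)
  row 0: subtract 1×row1 = (1, 0)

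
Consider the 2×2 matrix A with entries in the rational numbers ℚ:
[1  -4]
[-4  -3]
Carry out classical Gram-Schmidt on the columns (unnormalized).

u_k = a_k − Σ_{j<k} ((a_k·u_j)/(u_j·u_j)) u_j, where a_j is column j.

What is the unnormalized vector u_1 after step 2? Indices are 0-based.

Step 1: u_0 = a_0 = (1, -4).
Step 2: u_1 = a_1 − (8/17)·u_0 = (-76/17, -19/17).

u_1 = (-76/17, -19/17)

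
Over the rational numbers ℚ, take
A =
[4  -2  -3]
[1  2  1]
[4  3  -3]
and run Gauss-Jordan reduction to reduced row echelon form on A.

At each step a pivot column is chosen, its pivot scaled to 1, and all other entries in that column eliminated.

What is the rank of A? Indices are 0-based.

step 1: normalize row 0 (÷4) = (1, -1/2, -3/4)
  row 1: subtract 1×row0 = (0, 5/2, 7/4)
  row 2: subtract 4×row0 = (0, 5, 0)
step 2: normalize row 1 (÷5/2) = (0, 1, 7/10)
  row 0: subtract -1/2×row1 = (1, 0, -2/5)
  row 2: subtract 5×row1 = (0, 0, -7/2)
step 3: normalize row 2 (÷-7/2) = (0, 0, 1)
  row 0: subtract -2/5×row2 = (1, 0, 0)
  row 1: subtract 7/10×row2 = (0, 1, 0)

rank = 3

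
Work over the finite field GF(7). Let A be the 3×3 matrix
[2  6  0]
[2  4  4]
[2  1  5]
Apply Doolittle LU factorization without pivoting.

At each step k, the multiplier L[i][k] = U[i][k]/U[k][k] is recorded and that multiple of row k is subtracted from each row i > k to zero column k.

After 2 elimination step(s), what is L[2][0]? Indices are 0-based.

L[2][0] = 1

Step 1: pivot at (0,0) is 2.
  row1 ← row1 − (1)·row0  ⇒  L[1][0]=1, U row1=(0, 5, 4)
  row2 ← row2 − (1)·row0  ⇒  L[2][0]=1, U row2=(0, 2, 5)
Step 2: pivot at (1,1) is 5.
  row2 ← row2 − (6)·row1  ⇒  L[2][1]=6, U row2=(0, 0, 2)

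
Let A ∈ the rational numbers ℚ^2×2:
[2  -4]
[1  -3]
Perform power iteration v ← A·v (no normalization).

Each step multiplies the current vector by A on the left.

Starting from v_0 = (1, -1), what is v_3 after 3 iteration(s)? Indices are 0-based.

v_3 = (16, 14)

v_0 = (1, -1).
v_1 = A·v_0 = (6, 4).
v_2 = A·v_1 = (-4, -6).
v_3 = A·v_2 = (16, 14).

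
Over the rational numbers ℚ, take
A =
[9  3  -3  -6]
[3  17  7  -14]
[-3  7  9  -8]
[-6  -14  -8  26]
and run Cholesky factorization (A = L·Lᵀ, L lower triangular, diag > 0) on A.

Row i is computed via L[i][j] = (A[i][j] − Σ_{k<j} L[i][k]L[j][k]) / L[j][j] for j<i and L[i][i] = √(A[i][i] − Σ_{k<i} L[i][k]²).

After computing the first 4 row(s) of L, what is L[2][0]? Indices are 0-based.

L[2][0] = -1

Step 1: L[0][0] = √(9) = 3.
  L[1][0] = (3) / L[0][0] = 1.
Step 2: L[1][1] = √(16) = 4.
  L[2][0] = (-3) / L[0][0] = -1.
  L[2][1] = (8) / L[1][1] = 2.
Step 3: L[2][2] = √(4) = 2.
  L[3][0] = (-6) / L[0][0] = -2.
  L[3][1] = (-12) / L[1][1] = -3.
  L[3][2] = (-4) / L[2][2] = -2.
Step 4: L[3][3] = √(9) = 3.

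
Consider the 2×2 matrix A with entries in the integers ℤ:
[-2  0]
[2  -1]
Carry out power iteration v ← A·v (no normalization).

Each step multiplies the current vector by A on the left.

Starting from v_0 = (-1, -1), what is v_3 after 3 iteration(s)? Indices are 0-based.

v_3 = (8, -13)

v_0 = (-1, -1).
v_1 = A·v_0 = (2, -1).
v_2 = A·v_1 = (-4, 5).
v_3 = A·v_2 = (8, -13).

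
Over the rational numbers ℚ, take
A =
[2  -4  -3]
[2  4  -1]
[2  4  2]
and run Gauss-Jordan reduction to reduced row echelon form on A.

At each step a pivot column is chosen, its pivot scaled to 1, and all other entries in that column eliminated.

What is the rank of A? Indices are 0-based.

[1] R0 /= 2  ⇒  (1, -2, -3/2)
     R1 -= 2·R0  ⇒  (0, 8, 2)
     R2 -= 2·R0  ⇒  (0, 8, 5)
[2] R1 /= 8  ⇒  (0, 1, 1/4)
     R0 -= -2·R1  ⇒  (1, 0, -1)
     R2 -= 8·R1  ⇒  (0, 0, 3)
[3] R2 /= 3  ⇒  (0, 0, 1)
     R0 -= -1·R2  ⇒  (1, 0, 0)
     R1 -= 1/4·R2  ⇒  (0, 1, 0)

rank = 3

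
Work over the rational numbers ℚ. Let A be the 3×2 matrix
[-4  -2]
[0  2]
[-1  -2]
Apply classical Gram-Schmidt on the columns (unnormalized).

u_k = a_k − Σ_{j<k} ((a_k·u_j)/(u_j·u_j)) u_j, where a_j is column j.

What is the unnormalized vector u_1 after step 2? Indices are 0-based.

u_1 = (6/17, 2, -24/17)

Step 1: u_0 = a_0 = (-4, 0, -1).
Step 2: u_1 = a_1 − (10/17)·u_0 = (6/17, 2, -24/17).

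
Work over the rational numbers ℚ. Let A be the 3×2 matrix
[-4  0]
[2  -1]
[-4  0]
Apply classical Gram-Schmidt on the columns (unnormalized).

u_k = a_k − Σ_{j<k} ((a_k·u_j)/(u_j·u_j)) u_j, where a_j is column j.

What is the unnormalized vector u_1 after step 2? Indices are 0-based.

u_1 = (-2/9, -8/9, -2/9)

Step 1: u_0 = a_0 = (-4, 2, -4).
Step 2: u_1 = a_1 − (-1/18)·u_0 = (-2/9, -8/9, -2/9).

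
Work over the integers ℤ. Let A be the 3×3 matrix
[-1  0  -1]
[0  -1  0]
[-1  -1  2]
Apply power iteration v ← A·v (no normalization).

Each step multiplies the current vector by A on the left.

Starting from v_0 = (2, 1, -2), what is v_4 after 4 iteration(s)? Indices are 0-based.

v_4 = (28, 1, -73)

v_0 = (2, 1, -2).
v_1 = A·v_0 = (0, -1, -7).
v_2 = A·v_1 = (7, 1, -13).
v_3 = A·v_2 = (6, -1, -34).
v_4 = A·v_3 = (28, 1, -73).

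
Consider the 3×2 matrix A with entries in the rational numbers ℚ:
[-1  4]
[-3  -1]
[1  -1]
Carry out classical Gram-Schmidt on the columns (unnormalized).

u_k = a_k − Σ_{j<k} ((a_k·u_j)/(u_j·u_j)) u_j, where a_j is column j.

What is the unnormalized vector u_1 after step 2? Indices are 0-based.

u_1 = (42/11, -17/11, -9/11)

Step 1: u_0 = a_0 = (-1, -3, 1).
Step 2: u_1 = a_1 − (-2/11)·u_0 = (42/11, -17/11, -9/11).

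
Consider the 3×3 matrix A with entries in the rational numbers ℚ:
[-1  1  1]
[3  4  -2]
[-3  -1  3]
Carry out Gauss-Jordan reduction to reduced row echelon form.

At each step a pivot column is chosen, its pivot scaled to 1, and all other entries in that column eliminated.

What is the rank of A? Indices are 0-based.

rank = 3

pivot(0,0)=-1: scale R0 → (1, -1, -1)
  clear (1,0): R1 −= (3)R0 → (0, 7, 1)
  clear (2,0): R2 −= (-3)R0 → (0, -4, 0)
pivot(1,1)=7: scale R1 → (0, 1, 1/7)
  clear (0,1): R0 −= (-1)R1 → (1, 0, -6/7)
  clear (2,1): R2 −= (-4)R1 → (0, 0, 4/7)
pivot(2,2)=4/7: scale R2 → (0, 0, 1)
  clear (0,2): R0 −= (-6/7)R2 → (1, 0, 0)
  clear (1,2): R1 −= (1/7)R2 → (0, 1, 0)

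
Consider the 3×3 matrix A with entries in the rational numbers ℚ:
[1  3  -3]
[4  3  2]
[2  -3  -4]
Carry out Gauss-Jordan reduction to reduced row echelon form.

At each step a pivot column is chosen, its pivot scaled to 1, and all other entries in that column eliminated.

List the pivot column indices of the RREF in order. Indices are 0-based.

pivot columns: 0, 1, 2

step 1: normalize row 0 (÷1) = (1, 3, -3)
  row 1: subtract 4×row0 = (0, -9, 14)
  row 2: subtract 2×row0 = (0, -9, 2)
step 2: normalize row 1 (÷-9) = (0, 1, -14/9)
  row 0: subtract 3×row1 = (1, 0, 5/3)
  row 2: subtract -9×row1 = (0, 0, -12)
step 3: normalize row 2 (÷-12) = (0, 0, 1)
  row 0: subtract 5/3×row2 = (1, 0, 0)
  row 1: subtract -14/9×row2 = (0, 1, 0)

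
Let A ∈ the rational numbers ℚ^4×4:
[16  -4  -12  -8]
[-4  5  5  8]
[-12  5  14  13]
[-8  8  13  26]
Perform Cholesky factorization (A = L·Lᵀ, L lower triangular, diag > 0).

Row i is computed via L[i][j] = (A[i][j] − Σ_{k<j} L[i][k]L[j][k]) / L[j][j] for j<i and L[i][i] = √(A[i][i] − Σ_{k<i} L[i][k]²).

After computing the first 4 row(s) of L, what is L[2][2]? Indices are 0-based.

L[2][2] = 2

Step 1: L[0][0] = √(16) = 4.
  L[1][0] = (-4) / L[0][0] = -1.
Step 2: L[1][1] = √(4) = 2.
  L[2][0] = (-12) / L[0][0] = -3.
  L[2][1] = (2) / L[1][1] = 1.
Step 3: L[2][2] = √(4) = 2.
  L[3][0] = (-8) / L[0][0] = -2.
  L[3][1] = (6) / L[1][1] = 3.
  L[3][2] = (4) / L[2][2] = 2.
Step 4: L[3][3] = √(9) = 3.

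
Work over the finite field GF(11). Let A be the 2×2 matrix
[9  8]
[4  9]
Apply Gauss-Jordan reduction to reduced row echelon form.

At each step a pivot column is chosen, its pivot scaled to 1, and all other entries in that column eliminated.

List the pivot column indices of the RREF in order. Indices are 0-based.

step 1: normalize row 0 (÷9) = (1, 7)
  row 1: subtract 4×row0 = (0, 3)
step 2: normalize row 1 (÷3) = (0, 1)
  row 0: subtract 7×row1 = (1, 0)

pivot columns: 0, 1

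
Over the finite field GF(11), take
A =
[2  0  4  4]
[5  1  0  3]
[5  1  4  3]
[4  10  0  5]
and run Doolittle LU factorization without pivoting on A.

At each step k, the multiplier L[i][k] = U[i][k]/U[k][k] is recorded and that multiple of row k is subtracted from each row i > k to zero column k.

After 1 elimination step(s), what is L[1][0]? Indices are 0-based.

Step 1: pivot at (0,0) is 2.
  row1 ← row1 − (8)·row0  ⇒  L[1][0]=8, U row1=(0, 1, 1, 4)
  row2 ← row2 − (8)·row0  ⇒  L[2][0]=8, U row2=(0, 1, 5, 4)
  row3 ← row3 − (2)·row0  ⇒  L[3][0]=2, U row3=(0, 10, 3, 8)

L[1][0] = 8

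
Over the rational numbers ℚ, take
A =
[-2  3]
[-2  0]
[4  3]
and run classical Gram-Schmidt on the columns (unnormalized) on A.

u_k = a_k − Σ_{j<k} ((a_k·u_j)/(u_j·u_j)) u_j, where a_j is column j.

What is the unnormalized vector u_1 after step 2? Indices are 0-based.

u_1 = (7/2, 1/2, 2)

Step 1: u_0 = a_0 = (-2, -2, 4).
Step 2: u_1 = a_1 − (1/4)·u_0 = (7/2, 1/2, 2).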